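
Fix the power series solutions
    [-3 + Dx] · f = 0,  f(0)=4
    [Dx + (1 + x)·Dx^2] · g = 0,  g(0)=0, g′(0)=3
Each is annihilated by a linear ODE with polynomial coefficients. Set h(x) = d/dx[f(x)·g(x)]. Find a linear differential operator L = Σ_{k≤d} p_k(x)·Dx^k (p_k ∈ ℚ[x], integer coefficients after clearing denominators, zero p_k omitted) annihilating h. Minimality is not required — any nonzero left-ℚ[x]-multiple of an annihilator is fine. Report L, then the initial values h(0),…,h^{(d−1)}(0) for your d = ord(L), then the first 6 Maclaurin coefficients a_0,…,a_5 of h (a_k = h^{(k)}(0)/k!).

L = (15 + 36·x + 27·x^2) + (-11 - 27·x - 18·x^2)·Dx + (2 + 5·x + 3·x^2)·Dx^2  (order 2).
h: a_k = 12, 60, 120, 144, 249/2, 165/2, …
ICs: h(0) = 12, h′(0) = 60.

f: a_k = 4, 12, 18, 18, 27/2, 81/10, …
g: a_k = 0, 3, -3/2, 1, -3/4, 3/5, …
f·g: L₀ = L_f ⊗_s L_g, ord ≤ 1·2.
h₀' ⇒ L via d/dx closure of L₀.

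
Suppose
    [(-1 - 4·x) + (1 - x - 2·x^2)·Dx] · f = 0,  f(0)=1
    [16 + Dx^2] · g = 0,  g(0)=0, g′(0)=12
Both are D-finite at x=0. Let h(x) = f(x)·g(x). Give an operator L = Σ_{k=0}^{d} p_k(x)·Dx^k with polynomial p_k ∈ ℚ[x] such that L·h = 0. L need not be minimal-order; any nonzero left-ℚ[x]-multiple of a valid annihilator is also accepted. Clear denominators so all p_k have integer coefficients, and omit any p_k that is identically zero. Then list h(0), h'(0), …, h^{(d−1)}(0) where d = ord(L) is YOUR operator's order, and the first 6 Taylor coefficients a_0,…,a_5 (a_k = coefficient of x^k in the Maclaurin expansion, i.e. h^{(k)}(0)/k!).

f: a_k = 1, 1, 3, 5, 11, 21, …
g: a_k = 0, 12, 0, -32, 0, 128/5, …
Product ⇒ symmetric product L₀, ord ≤ 2.
L = (-12 + 16·x + 32·x^2) + (2 + 8·x)·Dx + (-1 + x + 2·x^2)·Dx^2  (order 2).
h: a_k = 0, 12, 12, 4, 28, 308/5, …
ICs: h(0) = 0, h′(0) = 12.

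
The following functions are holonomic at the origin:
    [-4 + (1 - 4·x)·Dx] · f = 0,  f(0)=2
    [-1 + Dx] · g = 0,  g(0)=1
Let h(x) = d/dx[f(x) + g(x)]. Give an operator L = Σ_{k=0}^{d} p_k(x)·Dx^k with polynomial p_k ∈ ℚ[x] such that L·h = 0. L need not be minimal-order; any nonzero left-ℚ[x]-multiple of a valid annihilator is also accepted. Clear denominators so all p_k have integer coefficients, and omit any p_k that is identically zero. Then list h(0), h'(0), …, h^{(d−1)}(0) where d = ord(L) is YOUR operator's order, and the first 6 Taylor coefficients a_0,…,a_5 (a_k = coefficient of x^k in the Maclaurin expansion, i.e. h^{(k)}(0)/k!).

L = (88 + 32·x) + (-95 - 8·x + 16·x^2)·Dx + (7 - 24·x - 16·x^2)·Dx^2  (order 2).
h: a_k = 9, 65, 769/2, 12289/6, 245761/24, 5898241/120, …
ICs: h(0) = 9, h′(0) = 65.

f: a_k = 2, 8, 32, 128, 512, 2048, …
g: a_k = 1, 1, 1/2, 1/6, 1/24, 1/120, …
L₀ := lclm(L_f,L_g); ord L₀ ≤ 1+1.
Derive L from L₀ (diff closure).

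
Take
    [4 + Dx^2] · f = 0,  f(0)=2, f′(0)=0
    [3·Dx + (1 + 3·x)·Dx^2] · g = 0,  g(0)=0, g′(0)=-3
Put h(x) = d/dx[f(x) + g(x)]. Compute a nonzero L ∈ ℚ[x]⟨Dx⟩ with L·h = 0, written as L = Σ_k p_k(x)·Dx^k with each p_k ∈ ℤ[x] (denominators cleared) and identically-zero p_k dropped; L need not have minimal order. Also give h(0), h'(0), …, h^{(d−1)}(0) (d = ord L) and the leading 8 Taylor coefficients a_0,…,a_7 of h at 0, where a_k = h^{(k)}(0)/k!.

f: a_k = 2, 0, -4, 0, 4/3, 0, -8/45, 0, …
g: a_k = 0, -3, 9/2, -9, 81/4, -243/5, 243/2, -2187/7, …
Weyl lclm of L_f,L_g ⇒ L₀ (ord ≤ 4).
Derive L from L₀ (diff closure).
L = (348 + 144·x + 216·x^2) + (44 + 180·x + 216·x^2 + 216·x^3)·Dx + (87 + 36·x + 54·x^2)·Dx^2 + (11 + 45·x + 54·x^2 + 54·x^3)·Dx^3  (order 3).
h: a_k = -3, 1, -27, 259/3, -243, 10919/15, -2187, 2066747/315, …
ICs: h(0) = -3, h′(0) = 1, h′′(0) = -54.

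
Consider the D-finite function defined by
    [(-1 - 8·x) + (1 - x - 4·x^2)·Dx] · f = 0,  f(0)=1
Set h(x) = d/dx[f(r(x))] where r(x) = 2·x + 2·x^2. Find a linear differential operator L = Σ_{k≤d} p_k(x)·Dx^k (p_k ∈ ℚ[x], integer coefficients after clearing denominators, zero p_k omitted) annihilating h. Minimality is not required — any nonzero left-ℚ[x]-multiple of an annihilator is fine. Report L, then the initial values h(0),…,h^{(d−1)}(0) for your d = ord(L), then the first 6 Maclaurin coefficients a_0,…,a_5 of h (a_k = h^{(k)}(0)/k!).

L = (22 + 204·x + 1260·x^2 + 4672·x^3 + 8736·x^4 + 7680·x^5 + 2560·x^6) + (-1 - 16·x + 6·x^2 + 420·x^3 + 1520·x^4 + 2400·x^5 + 1792·x^6 + 512·x^7)·Dx  (order 1).
h: a_k = 2, 44, 336, 2800, 20760, 149040, …
ICs: h(0) = 2.

f: a_k = 1, 1, 5, 9, 29, 65, …
L₀ from L_f via x↦r, Dx↦r'^{-1}Dx.
Derive L from L₀ (diff closure).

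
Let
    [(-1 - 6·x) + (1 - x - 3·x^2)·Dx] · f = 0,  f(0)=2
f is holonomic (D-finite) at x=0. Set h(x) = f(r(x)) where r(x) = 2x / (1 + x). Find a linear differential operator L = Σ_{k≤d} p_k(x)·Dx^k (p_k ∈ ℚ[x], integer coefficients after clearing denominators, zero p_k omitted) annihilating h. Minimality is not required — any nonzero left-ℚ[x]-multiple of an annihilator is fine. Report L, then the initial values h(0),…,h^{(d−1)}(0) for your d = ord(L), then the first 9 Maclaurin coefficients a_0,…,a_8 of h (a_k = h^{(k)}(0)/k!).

L = (2 + 26·x) + (-1 - x + 13·x^2 + 13·x^3)·Dx  (order 1).
h: a_k = 2, 4, 28, 52, 364, 676, 4732, 8788, 61516, …
ICs: h(0) = 2.

f: a_k = 2, 2, 8, 14, 38, 80, 194, 434, 1016, …
Change of var in L_f (x↦r) gives L₀.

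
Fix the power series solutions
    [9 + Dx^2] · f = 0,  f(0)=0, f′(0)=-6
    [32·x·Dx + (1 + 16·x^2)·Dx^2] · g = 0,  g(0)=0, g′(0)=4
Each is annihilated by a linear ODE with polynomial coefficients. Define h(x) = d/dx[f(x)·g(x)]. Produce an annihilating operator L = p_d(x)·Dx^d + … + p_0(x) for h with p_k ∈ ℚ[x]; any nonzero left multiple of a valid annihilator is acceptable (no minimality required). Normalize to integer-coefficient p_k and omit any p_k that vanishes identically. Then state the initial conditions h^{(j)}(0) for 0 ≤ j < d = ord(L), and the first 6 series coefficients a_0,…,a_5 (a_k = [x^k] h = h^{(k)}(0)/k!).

f: a_k = 0, -6, 0, 9, 0, -81/20, …
g: a_k = 0, 4, 0, -64/3, 0, 1024/5, …
h₀=f·g: eliminate ⇒ L₀, order ≤ 2·2.
Differentiate: ansatz ord ≤ ord L₀ ⇒ L.
L = (2922993 + 113986656·x^2 + 3239661312·x^4 + 5952061440·x^6 + 4156489728·x^8 - 7644119040·x^10 + 110075314176·x^12) + (1760832·x + 128480256·x^3 + 1888911360·x^5 + 5308416000·x^7 + 15288238080·x^9 + 48922361856·x^11)·Dx + (341202 + 13887168·x^2 + 389230080·x^4 + 940474368·x^6 + 1603141632·x^8 + 3737124864·x^10 + 24461180928·x^12)·Dx^2 + (195648·x + 14275584·x^3 + 209879040·x^5 + 589824000·x^7 + 1698693120·x^9 + 5435817984·x^11)·Dx^3 + (1825 + 135776·x^2 + 3251968·x^4 + 31014912·x^6 + 126812160·x^8 + 509607936·x^10 + 1358954496·x^12)·Dx^4  (order 4).
h: a_k = 0, -48, 0, 656, 0, -8622, …
ICs: h(0) = 0, h′(0) = -48, h′′(0) = 0, h′′′(0) = 3936.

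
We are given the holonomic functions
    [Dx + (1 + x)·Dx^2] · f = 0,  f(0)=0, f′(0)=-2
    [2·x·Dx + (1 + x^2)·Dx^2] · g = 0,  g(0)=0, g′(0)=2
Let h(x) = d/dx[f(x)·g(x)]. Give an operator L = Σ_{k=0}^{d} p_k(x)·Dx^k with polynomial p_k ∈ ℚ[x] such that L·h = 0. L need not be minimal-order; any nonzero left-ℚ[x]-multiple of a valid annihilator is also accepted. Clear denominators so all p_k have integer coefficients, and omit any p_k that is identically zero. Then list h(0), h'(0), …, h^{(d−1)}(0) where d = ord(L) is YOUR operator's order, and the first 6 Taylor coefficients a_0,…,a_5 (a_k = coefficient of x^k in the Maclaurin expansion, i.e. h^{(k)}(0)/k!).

f: a_k = 0, -2, 1, -2/3, 1/2, -2/5, …
g: a_k = 0, 2, 0, -2/3, 0, 2/5, …
Sym-product of L_f,L_g gives L₀ (≤ ord 4).
Derive L from L₀ (diff closure).
L = (24 + 44·x + 80·x^2 + 156·x^3 + 120·x^4 + 52·x^5 + 4·x^7) + (18 + 124·x + 308·x^2 + 484·x^3 + 544·x^4 + 372·x^5 + 140·x^6 + 12·x^7 + 14·x^8)·Dx + (12 + 64·x + 192·x^2 + 312·x^3 + 360·x^4 + 312·x^5 + 192·x^6 + 72·x^7 + 12·x^8 + 8·x^9)·Dx^2 + (5 + 18·x + 37·x^2 + 56·x^3 + 66·x^4 + 60·x^5 + 42·x^6 + 24·x^7 + 9·x^8 + 2·x^9 + x^10)·Dx^3  (order 3).
h: a_k = 0, -8, 6, 0, 5/3, -104/15, …
ICs: h(0) = 0, h′(0) = -8, h′′(0) = 12.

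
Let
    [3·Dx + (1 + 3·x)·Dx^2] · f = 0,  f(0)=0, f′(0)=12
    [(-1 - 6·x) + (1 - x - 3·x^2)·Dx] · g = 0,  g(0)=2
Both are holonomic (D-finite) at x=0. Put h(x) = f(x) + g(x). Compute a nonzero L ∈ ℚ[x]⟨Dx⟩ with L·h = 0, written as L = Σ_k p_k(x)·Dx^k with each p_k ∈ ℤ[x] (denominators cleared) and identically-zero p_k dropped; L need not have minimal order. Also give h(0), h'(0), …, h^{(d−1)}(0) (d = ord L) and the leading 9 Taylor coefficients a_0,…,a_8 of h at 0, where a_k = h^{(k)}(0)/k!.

f: a_k = 0, 12, -18, 36, -81, 972/5, -486, 8748/7, -6561/2, …
g: a_k = 2, 2, 8, 14, 38, 80, 194, 434, 1016, …
L₀ := lclm(L_f,L_g); ord L₀ ≤ 2+1.
L = (-270 - 1422·x - 3780·x^2 - 2916·x^3 - 2916·x^4)·Dx + (-24 - 468·x - 2736·x^2 - 5616·x^3 - 5994·x^4 - 4860·x^5)·Dx^2 + (11 + 79·x + 129·x^2 - 171·x^3 - 783·x^4 - 1377·x^5 - 972·x^6)·Dx^3  (order 3).
h: a_k = 2, 14, -10, 50, -43, 1372/5, -292, 11786/7, -4529/2, …
ICs: h(0) = 2, h′(0) = 14, h′′(0) = -20.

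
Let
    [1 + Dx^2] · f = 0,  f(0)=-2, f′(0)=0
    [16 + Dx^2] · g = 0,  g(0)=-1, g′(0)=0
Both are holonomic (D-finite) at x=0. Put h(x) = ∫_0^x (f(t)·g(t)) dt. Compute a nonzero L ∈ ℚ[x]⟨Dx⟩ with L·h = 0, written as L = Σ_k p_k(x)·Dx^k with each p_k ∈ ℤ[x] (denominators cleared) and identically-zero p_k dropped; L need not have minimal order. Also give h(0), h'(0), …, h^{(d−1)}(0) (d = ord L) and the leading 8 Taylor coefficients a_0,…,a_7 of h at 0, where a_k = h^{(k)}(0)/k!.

L = 225·Dx + 34·Dx^3 + Dx^5  (order 5).
h: a_k = 0, 2, 0, -17/3, 0, 353/60, 0, -8177/2520, …
ICs: h(0) = 0, h′(0) = 2, h′′(0) = 0, h′′′(0) = -34, h′′′′(0) = 0.

f: a_k = -2, 0, 1, 0, -1/12, 0, 1/360, 0, …
g: a_k = -1, 0, 8, 0, -32/3, 0, 256/45, 0, …
Product ⇒ symmetric product L₀, ord ≤ 4.
Integrate: L := L₀·Dx.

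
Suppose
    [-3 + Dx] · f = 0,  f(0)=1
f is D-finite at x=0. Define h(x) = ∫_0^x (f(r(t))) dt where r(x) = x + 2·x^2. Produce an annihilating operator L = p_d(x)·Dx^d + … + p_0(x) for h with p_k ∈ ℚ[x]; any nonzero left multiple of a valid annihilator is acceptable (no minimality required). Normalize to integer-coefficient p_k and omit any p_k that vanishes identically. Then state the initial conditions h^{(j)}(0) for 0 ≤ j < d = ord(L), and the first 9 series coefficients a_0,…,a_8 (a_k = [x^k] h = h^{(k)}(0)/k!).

f: a_k = 1, 3, 9/2, 9/2, 27/8, 81/40, 81/80, 243/560, 729/4480, …
f∘r: x↦r, Dx↦Dx/r' in L_f ⇒ L₀.
h=∫h₀ ⇒ L = L₀·Dx.
L = (-3 - 12·x)·Dx + Dx^2  (order 2).
h: a_k = 0, 1, 3/2, 7/2, 45/8, 387/40, 1107/80, 11061/560, 112887/4480, …
ICs: h(0) = 0, h′(0) = 1.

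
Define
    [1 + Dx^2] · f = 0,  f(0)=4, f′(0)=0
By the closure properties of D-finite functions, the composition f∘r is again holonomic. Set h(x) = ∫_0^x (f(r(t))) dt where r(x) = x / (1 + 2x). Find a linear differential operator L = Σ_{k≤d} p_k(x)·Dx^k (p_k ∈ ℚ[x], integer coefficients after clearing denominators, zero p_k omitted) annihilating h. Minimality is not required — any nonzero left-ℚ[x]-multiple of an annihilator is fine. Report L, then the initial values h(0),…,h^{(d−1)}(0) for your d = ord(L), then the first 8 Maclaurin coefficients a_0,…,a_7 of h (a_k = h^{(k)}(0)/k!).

f: a_k = 4, 0, -2, 0, 1/6, 0, -1/180, 0, …
Substitute x→r, Dx→(1/r')Dx; clear ⇒ L₀.
h=∫h₀ ⇒ L = L₀·Dx.
L = Dx + (4 + 24·x + 48·x^2 + 32·x^3)·Dx^2 + (1 + 8·x + 24·x^2 + 32·x^3 + 16·x^4)·Dx^3  (order 3).
h: a_k = 0, 4, 0, -2/3, 2, -143/30, 94/9, -3943/180, …
ICs: h(0) = 0, h′(0) = 4, h′′(0) = 0.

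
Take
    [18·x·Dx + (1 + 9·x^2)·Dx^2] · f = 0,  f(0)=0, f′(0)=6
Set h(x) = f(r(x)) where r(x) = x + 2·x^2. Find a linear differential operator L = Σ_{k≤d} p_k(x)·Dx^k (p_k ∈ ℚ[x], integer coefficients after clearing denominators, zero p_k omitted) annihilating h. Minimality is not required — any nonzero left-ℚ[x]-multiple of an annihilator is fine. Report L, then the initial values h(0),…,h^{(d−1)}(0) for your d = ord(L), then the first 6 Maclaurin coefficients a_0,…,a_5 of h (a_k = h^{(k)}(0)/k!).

L = (-4 + 18·x + 144·x^2 + 432·x^3 + 432·x^4)·Dx + (1 + 4·x + 9·x^2 + 72·x^3 + 180·x^4 + 144·x^5)·Dx^2  (order 2).
h: a_k = 0, 6, 12, -18, -108, -594/5, …
ICs: h(0) = 0, h′(0) = 6.

f: a_k = 0, 6, 0, -18, 0, 486/5, …
Change of var in L_f (x↦r) gives L₀.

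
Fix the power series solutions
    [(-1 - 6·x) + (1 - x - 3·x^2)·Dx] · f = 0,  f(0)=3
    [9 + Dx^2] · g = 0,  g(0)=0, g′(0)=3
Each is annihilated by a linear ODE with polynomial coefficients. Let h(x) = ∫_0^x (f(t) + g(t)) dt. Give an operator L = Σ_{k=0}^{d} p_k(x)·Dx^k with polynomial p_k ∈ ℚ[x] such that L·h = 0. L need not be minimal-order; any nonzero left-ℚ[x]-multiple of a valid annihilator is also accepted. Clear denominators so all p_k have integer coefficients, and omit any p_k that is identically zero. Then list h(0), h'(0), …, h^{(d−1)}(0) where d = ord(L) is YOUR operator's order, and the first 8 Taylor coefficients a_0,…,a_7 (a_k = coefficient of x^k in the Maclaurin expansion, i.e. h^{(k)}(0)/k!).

L = (459 + 2916·x + 1539·x^2 + 3888·x^3 + 3645·x^4 + 4374·x^5)·Dx + (-153 + 153·x + 378·x^2 - 405·x^3 + 2187·x^5 + 2187·x^6)·Dx^2 + (51 + 324·x + 171·x^2 + 432·x^3 + 405·x^4 + 486·x^5)·Dx^3 + (-17 + 17·x + 42·x^2 - 45·x^3 + 243·x^5 + 243·x^6)·Dx^4  (order 4).
h: a_k = 0, 3, 3, 4, 33/8, 57/5, 1627/80, 291/7, …
ICs: h(0) = 0, h′(0) = 3, h′′(0) = 6, h′′′(0) = 24.

f: a_k = 3, 3, 12, 21, 57, 120, 291, 651, …
g: a_k = 0, 3, 0, -9/2, 0, 81/40, 0, -243/560, …
L₀ := lclm(L_f,L_g); ord L₀ ≤ 1+2.
Integrate: L := L₀·Dx.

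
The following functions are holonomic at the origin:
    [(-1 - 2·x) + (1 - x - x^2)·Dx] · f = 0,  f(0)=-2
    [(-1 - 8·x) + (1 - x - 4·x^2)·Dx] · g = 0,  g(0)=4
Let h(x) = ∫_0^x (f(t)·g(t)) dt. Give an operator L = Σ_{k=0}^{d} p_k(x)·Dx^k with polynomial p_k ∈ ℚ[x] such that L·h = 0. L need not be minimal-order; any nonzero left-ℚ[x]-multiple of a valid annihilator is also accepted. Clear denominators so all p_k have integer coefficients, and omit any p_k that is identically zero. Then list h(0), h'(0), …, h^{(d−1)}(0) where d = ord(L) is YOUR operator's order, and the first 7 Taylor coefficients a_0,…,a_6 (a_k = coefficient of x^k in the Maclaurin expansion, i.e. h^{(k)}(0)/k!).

L = (-2 - 8·x + 15·x^2 + 16·x^3)·Dx + (1 - 2·x - 4·x^2 + 5·x^3 + 4·x^4)·Dx^2  (order 2).
h: a_k = 0, -8, -8, -64/3, -38, -448/5, -560/3, …
ICs: h(0) = 0, h′(0) = -8.

f: a_k = -2, -2, -4, -6, -10, -16, -26, …
g: a_k = 4, 4, 20, 36, 116, 260, 724, …
Sym-product of L_f,L_g gives L₀ (≤ ord 1).
h=∫₀ˣh₀: take L = L₀·Dx.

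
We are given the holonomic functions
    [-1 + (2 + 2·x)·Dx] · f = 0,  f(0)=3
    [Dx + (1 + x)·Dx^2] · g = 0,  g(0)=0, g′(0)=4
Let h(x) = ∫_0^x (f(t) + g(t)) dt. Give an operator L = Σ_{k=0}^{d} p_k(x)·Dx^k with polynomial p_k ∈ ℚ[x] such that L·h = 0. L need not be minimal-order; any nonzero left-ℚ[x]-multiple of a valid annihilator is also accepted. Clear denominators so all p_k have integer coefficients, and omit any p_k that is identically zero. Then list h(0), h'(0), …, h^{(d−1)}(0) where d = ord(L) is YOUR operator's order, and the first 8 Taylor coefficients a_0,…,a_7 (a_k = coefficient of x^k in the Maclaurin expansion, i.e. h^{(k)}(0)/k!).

f: a_k = 3, 3/2, -3/8, 3/16, -15/128, 21/256, -63/1024, 99/2048, …
g: a_k = 0, 4, -2, 4/3, -1, 4/5, -2/3, 4/7, …
h₀=f+g: left-lcm gives L₀, ord ≤ 3.
h=∫₀ˣh₀: take L = L₀·Dx.
L = Dx^2 + (5 + 5·x)·Dx^3 + (2 + 4·x + 2·x^2)·Dx^4  (order 4).
h: a_k = 0, 3, 11/4, -19/24, 73/192, -143/640, 1129/7680, -2237/21504, …
ICs: h(0) = 0, h′(0) = 3, h′′(0) = 11/2, h′′′(0) = -19/4.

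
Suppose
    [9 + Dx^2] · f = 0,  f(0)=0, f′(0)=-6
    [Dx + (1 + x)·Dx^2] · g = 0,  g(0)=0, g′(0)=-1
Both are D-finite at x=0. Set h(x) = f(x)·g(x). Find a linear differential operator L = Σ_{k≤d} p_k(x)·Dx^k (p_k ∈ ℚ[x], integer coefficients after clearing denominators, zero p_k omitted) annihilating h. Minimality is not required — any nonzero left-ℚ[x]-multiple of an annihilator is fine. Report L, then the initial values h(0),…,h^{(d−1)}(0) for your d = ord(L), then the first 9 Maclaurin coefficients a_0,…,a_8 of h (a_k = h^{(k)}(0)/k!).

f: a_k = 0, -6, 0, 9, 0, -81/20, 0, 243/280, 0, …
g: a_k = 0, -1, 1/2, -1/3, 1/4, -1/5, 1/6, -1/7, 1/8, …
f·g: L₀ = L_f ⊗_s L_g, ord ≤ 2·2.
L = (2493 + 10854·x + 17091·x^2 + 11664·x^3 + 2916·x^4) + (612 + 1908·x + 1944·x^2 + 648·x^3)·Dx + (592 + 2484·x + 3834·x^2 + 2592·x^3 + 648·x^4)·Dx^2 + (68 + 212·x + 216·x^2 + 72·x^3)·Dx^3 + (35 + 142·x + 215·x^2 + 144·x^3 + 36·x^4)·Dx^4  (order 4).
h: a_k = 0, 0, 6, -3, -7, 3, 9/4, -31/40, -129/280, …
ICs: h(0) = 0, h′(0) = 0, h′′(0) = 12, h′′′(0) = -18.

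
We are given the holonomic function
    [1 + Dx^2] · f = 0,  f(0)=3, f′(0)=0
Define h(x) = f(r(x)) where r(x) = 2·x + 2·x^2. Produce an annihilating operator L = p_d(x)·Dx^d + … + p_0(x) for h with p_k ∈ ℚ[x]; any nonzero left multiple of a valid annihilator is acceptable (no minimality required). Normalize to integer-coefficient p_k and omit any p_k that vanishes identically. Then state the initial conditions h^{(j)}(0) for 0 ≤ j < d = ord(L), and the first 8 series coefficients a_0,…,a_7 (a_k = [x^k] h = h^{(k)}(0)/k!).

L = (4 + 24·x + 48·x^2 + 32·x^3) - 2·Dx + (1 + 2·x)·Dx^2  (order 2).
h: a_k = 3, 0, -6, -12, -4, 8, 176/15, 32/5, …
ICs: h(0) = 3, h′(0) = 0.

f: a_k = 3, 0, -3/2, 0, 1/8, 0, -1/240, 0, …
Substitute x→r, Dx→(1/r')Dx; clear ⇒ L₀.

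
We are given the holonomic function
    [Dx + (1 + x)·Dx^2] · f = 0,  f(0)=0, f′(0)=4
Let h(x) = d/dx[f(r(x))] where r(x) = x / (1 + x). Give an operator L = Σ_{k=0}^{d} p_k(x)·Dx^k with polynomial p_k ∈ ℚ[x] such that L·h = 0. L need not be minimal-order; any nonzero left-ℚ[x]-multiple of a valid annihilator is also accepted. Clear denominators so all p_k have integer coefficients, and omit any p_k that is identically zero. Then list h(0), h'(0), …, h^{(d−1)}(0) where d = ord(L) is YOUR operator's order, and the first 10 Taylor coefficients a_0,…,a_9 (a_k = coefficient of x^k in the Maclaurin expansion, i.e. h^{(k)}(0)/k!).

L = (3 + 4·x) + (1 + 3·x + 2·x^2)·Dx  (order 1).
h: a_k = 4, -12, 28, -60, 124, -252, 508, -1020, 2044, -4092, …
ICs: h(0) = 4.

f: a_k = 0, 4, -2, 4/3, -1, 4/5, -2/3, 4/7, -1/2, 4/9, …
Substitute x→r, Dx→(1/r')Dx; clear ⇒ L₀.
Derive L from L₀ (diff closure).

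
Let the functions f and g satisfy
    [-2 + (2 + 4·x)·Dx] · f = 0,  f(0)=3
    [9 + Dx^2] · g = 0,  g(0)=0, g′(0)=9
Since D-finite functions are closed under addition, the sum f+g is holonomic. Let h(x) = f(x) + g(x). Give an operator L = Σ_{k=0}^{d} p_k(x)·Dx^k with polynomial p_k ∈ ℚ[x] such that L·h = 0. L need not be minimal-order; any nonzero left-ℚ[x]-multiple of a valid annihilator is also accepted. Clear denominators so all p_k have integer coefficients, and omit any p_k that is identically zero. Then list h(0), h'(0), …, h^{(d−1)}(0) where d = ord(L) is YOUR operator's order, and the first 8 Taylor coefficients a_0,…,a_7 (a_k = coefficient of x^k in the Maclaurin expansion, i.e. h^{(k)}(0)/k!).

L = (-27 - 81·x - 81·x^2) + (18 + 117·x + 243·x^2 + 162·x^3)·Dx + (-3 - 9·x - 9·x^2)·Dx^2 + (2 + 13·x + 27·x^2 + 18·x^3)·Dx^3  (order 3).
h: a_k = 3, 12, -3/2, -12, -15/8, 87/10, -63/16, 171/35, …
ICs: h(0) = 3, h′(0) = 12, h′′(0) = -3.

f: a_k = 3, 3, -3/2, 3/2, -15/8, 21/8, -63/16, 99/16, …
g: a_k = 0, 9, 0, -27/2, 0, 243/40, 0, -729/560, …
Sum ⇒ L₀ = lclm(L_f,L_g) in ℚ(x)⟨Dx⟩.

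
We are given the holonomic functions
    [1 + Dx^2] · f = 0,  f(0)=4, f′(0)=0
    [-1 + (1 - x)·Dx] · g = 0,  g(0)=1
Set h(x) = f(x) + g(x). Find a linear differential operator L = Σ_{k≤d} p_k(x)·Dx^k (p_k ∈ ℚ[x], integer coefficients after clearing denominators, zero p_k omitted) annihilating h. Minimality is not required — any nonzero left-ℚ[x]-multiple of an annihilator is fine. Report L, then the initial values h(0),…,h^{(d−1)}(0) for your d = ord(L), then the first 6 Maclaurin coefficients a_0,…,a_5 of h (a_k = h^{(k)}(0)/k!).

f: a_k = 4, 0, -2, 0, 1/6, 0, …
g: a_k = 1, 1, 1, 1, 1, 1, …
Weyl lclm of L_f,L_g ⇒ L₀ (ord ≤ 3).
L = (-7 + 2·x - x^2) + (3 - 5·x + 3·x^2 - x^3)·Dx + (-7 + 2·x - x^2)·Dx^2 + (3 - 5·x + 3·x^2 - x^3)·Dx^3  (order 3).
h: a_k = 5, 1, -1, 1, 7/6, 1, …
ICs: h(0) = 5, h′(0) = 1, h′′(0) = -2.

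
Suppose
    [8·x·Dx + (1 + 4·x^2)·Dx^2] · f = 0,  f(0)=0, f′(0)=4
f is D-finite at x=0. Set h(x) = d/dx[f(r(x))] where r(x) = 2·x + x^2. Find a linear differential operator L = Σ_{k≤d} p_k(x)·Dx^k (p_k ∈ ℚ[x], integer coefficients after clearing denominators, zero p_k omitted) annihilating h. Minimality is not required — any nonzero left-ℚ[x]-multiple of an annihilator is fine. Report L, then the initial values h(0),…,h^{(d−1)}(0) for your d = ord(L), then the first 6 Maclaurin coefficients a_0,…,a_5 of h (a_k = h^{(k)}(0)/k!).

L = (-1 + 32·x + 64·x^2 + 48·x^3 + 12·x^4) + (1 + x + 16·x^2 + 32·x^3 + 20·x^4 + 4·x^5)·Dx  (order 1).
h: a_k = 8, 8, -128, -256, 1888, 6112, …
ICs: h(0) = 8.

f: a_k = 0, 4, 0, -16/3, 0, 64/5, …
Substitute x→r, Dx→(1/r')Dx; clear ⇒ L₀.
Differentiate: ansatz ord ≤ ord L₀ ⇒ L.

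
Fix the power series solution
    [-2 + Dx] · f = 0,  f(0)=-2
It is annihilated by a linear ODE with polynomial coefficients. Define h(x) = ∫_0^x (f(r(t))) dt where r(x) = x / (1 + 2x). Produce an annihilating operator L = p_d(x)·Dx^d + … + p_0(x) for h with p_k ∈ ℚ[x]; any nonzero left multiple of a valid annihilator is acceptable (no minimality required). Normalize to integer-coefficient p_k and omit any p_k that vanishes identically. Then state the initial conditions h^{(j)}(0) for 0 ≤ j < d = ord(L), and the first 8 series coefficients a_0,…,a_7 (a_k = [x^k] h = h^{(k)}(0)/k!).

f: a_k = -2, -4, -4, -8/3, -4/3, -8/15, -8/45, -16/315, …
Substitute x→r, Dx→(1/r')Dx; clear ⇒ L₀.
Integrate: L := L₀·Dx.
L = -2·Dx + (1 + 4·x + 4·x^2)·Dx^2  (order 2).
h: a_k = 0, -2, -2, 4/3, -2/3, -4/15, 76/45, -1208/315, …
ICs: h(0) = 0, h′(0) = -2.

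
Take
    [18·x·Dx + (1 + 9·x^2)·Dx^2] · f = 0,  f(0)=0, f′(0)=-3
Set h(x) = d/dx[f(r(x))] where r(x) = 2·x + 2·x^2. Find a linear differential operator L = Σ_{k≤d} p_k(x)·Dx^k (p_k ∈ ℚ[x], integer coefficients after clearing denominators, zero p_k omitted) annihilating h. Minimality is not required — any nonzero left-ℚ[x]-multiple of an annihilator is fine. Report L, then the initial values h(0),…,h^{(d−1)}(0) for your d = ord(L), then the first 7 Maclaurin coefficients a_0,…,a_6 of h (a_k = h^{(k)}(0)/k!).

L = (-2 + 72·x + 288·x^2 + 432·x^3 + 216·x^4) + (1 + 2·x + 36·x^2 + 144·x^3 + 180·x^4 + 72·x^5)·Dx  (order 1).
h: a_k = -6, -12, 216, 864, -6696, -46224, 171072, …
ICs: h(0) = -6.

f: a_k = 0, -3, 0, 9, 0, -243/5, 0, …
Change of var in L_f (x↦r) gives L₀.
h₀' ⇒ L via d/dx closure of L₀.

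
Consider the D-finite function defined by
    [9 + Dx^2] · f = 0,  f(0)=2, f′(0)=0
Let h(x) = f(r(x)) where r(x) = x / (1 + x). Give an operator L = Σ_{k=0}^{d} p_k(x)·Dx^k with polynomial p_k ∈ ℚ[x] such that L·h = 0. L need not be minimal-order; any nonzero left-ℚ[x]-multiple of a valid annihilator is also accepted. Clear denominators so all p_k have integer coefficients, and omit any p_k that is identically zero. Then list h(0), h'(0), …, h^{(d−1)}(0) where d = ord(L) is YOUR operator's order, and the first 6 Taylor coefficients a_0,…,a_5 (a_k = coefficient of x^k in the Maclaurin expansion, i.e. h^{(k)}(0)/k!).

f: a_k = 2, 0, -9, 0, 27/4, 0, …
Change of var in L_f (x↦r) gives L₀.
L = 9 + (2 + 6·x + 6·x^2 + 2·x^3)·Dx + (1 + 4·x + 6·x^2 + 4·x^3 + x^4)·Dx^2  (order 2).
h: a_k = 2, 0, -9, 18, -81/4, 9, …
ICs: h(0) = 2, h′(0) = 0.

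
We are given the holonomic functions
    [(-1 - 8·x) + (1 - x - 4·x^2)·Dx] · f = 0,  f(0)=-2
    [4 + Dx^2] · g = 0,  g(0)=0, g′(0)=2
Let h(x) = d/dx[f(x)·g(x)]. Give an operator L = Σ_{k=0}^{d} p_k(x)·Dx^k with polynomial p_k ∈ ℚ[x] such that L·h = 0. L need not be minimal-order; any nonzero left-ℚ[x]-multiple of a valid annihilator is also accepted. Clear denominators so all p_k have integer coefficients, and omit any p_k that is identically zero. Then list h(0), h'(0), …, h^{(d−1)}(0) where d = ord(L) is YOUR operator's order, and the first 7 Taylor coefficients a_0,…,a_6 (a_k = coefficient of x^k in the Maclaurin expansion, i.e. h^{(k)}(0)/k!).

f: a_k = -2, -2, -10, -18, -58, -130, -362, …
g: a_k = 0, 2, 0, -4/3, 0, 4/15, 0, …
L₀ := L_f ⊗_s L_g (sym. prod.), ord ≤ 2.
h=h₀': d/dx-closure on L₀ ⇒ L.
L = (18 - 8·x - 28·x^2 + 32·x^3 + 64·x^4) + (4 + 34·x + 24·x^2 + 64·x^3)·Dx + (-1 + x^2 + 8·x^3 + 16·x^4)·Dx^2  (order 2).
h: a_k = -4, -8, -52, -400/3, -516, -7096/5, -204524/45, …
ICs: h(0) = -4, h′(0) = -8.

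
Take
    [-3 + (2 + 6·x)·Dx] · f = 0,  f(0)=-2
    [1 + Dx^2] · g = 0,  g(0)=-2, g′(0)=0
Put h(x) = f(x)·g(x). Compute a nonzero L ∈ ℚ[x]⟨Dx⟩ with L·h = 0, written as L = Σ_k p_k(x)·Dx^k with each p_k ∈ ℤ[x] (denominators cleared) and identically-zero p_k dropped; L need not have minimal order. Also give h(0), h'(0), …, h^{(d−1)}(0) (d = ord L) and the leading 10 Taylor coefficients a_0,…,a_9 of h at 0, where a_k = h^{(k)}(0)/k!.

f: a_k = -2, -3, 9/4, -27/8, 405/64, -1701/128, 15309/512, -72171/1024, 2814669/16384, -14073345/32768, …
g: a_k = -2, 0, 1, 0, -1/12, 0, 1/360, 0, -1/20160, 0, …
f·g: L₀ = L_f ⊗_s L_g, ord ≤ 1·2.
L = (31 + 24·x + 36·x^2) + (-12 - 36·x)·Dx + (4 + 24·x + 36·x^2)·Dx^2  (order 2).
h: a_k = 4, 6, -13/2, 15/4, -983/96, 1501/64, -618229/11520, 982601/7680, -810807791/2580480, 1358343193/1720320, …
ICs: h(0) = 4, h′(0) = 6.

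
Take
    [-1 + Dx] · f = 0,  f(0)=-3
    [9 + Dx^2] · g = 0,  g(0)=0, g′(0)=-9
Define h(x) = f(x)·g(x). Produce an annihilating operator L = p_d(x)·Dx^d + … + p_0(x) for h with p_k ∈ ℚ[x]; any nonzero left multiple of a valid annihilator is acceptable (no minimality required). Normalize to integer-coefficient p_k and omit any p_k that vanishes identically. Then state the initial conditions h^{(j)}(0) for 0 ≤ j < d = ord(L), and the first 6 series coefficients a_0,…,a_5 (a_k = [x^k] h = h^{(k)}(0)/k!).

L = 10 - 2·Dx + Dx^2  (order 2).
h: a_k = 0, 27, 27, -27, -36, -9/10, …
ICs: h(0) = 0, h′(0) = 27.

f: a_k = -3, -3, -3/2, -1/2, -1/8, -1/40, …
g: a_k = 0, -9, 0, 27/2, 0, -243/40, …
L₀ := L_f ⊗_s L_g (sym. prod.), ord ≤ 2.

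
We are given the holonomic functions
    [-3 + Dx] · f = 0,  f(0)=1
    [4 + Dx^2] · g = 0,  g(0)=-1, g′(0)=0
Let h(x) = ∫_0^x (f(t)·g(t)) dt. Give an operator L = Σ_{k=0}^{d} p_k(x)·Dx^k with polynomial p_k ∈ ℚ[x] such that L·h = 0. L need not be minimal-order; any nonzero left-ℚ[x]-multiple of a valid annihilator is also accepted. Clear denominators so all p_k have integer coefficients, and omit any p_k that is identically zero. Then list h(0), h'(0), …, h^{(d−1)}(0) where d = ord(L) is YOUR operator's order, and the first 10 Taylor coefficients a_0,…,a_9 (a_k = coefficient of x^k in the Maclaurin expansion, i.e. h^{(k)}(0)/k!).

f: a_k = 1, 3, 9/2, 9/2, 27/8, 81/40, 81/80, 243/560, 729/4480, 243/4480, …
g: a_k = -1, 0, 2, 0, -2/3, 0, 4/45, 0, -2/315, 0, …
f·g: L₀ = L_f ⊗_s L_g, ord ≤ 1·2.
h=∫₀ˣh₀: take L = L₀·Dx.
L = 13·Dx - 6·Dx^2 + Dx^3  (order 3).
h: a_k = 0, -1, -3/2, -5/6, 3/8, 119/120, 199/240, 407/1008, 1483/13440, 239/362880, …
ICs: h(0) = 0, h′(0) = -1, h′′(0) = -3.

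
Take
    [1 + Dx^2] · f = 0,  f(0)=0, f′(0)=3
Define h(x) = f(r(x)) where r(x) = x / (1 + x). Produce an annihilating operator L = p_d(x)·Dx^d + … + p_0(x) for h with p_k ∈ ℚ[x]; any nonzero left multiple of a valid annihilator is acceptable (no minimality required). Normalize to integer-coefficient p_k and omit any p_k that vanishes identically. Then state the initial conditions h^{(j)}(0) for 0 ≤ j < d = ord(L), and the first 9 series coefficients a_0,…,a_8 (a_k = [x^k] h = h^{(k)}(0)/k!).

f: a_k = 0, 3, 0, -1/2, 0, 1/40, 0, -1/1680, 0, …
Substitute x→r, Dx→(1/r')Dx; clear ⇒ L₀.
L = 1 + (2 + 6·x + 6·x^2 + 2·x^3)·Dx + (1 + 4·x + 6·x^2 + 4·x^3 + x^4)·Dx^2  (order 2).
h: a_k = 0, 3, -3, 5/2, -3/2, 1/40, 15/8, -6931/1680, 1591/240, …
ICs: h(0) = 0, h′(0) = 3.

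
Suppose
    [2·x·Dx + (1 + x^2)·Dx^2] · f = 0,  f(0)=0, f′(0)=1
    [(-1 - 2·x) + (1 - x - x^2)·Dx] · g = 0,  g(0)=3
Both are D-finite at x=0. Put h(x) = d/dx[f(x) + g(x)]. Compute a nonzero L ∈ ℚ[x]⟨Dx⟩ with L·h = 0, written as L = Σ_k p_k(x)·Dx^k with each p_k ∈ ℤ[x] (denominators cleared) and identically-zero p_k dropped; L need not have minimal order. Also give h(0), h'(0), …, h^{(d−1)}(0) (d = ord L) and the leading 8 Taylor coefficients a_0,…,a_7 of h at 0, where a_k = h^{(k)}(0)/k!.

L = (4 - 16·x - 64·x^2 - 72·x^3 - 66·x^4 - 6·x^6) + (-10 - 24·x - 28·x^2 - 60·x^3 - 65·x^4 - 50·x^5 - 3·x^6 - 6·x^7)·Dx + (2 + 2·x + 2·x^2 - 8·x^3 - 5·x^4 - 11·x^5 - 6·x^6 - x^7 - x^8)·Dx^2  (order 2).
h: a_k = 4, 12, 26, 60, 121, 234, 440, 816, …
ICs: h(0) = 4, h′(0) = 12.

f: a_k = 0, 1, 0, -1/3, 0, 1/5, 0, -1/7, …
g: a_k = 3, 3, 6, 9, 15, 24, 39, 63, …
Sum ⇒ L₀ = lclm(L_f,L_g) in ℚ(x)⟨Dx⟩.
h₀' ⇒ L via d/dx closure of L₀.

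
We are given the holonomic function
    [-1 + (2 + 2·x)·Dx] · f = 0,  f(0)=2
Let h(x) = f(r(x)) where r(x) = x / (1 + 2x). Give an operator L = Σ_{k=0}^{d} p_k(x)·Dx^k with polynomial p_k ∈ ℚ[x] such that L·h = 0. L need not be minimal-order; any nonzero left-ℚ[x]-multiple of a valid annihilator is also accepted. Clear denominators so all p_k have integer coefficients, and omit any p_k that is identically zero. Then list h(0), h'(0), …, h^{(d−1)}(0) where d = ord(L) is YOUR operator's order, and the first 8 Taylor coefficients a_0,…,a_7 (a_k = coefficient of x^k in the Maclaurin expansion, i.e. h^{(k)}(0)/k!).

L = -1 + (2 + 10·x + 12·x^2)·Dx  (order 1).
h: a_k = 2, 1, -9/4, 41/8, -757/64, 3543/128, -33645/512, 162105/1024, …
ICs: h(0) = 2.

f: a_k = 2, 1, -1/4, 1/8, -5/64, 7/128, -21/512, 33/1024, …
Substitute x→r, Dx→(1/r')Dx; clear ⇒ L₀.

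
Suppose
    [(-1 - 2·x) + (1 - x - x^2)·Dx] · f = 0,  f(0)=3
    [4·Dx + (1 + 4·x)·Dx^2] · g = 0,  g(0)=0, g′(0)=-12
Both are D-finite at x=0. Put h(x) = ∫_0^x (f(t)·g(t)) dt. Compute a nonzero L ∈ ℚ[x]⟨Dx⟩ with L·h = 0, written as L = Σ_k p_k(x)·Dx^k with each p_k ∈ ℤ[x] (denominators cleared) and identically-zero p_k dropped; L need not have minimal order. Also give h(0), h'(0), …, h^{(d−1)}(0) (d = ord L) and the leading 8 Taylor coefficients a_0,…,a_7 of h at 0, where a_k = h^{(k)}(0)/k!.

f: a_k = 3, 3, 6, 9, 15, 24, 39, 63, …
g: a_k = 0, -12, 24, -64, 192, -3072/5, 2048, -49152/7, …
L₀ := L_f ⊗_s L_g (sym. prod.), ord ≤ 2.
h=∫h₀ ⇒ L = L₀·Dx.
L = (6 + 16·x)·Dx + (-2 + 16·x + 20·x^2)·Dx^2 + (-1 - 3·x + 5·x^2 + 4·x^3)·Dx^3  (order 3).
h: a_k = 0, 0, -18, 12, -48, 84, -1346/5, 24744/35, …
ICs: h(0) = 0, h′(0) = 0, h′′(0) = -36.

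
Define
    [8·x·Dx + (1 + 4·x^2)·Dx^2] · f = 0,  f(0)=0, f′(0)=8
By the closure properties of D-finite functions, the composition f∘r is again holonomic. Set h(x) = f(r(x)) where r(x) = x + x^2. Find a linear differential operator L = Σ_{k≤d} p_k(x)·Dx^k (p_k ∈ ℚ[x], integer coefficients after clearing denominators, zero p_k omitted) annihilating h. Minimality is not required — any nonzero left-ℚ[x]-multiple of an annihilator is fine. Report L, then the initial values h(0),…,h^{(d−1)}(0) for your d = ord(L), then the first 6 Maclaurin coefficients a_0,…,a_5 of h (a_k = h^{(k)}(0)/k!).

L = (-2 + 8·x + 32·x^2 + 48·x^3 + 24·x^4)·Dx + (1 + 2·x + 4·x^2 + 16·x^3 + 20·x^4 + 8·x^5)·Dx^2  (order 2).
h: a_k = 0, 8, 8, -32/3, -32, -32/5, …
ICs: h(0) = 0, h′(0) = 8.

f: a_k = 0, 8, 0, -32/3, 0, 128/5, …
f∘r: x↦r, Dx↦Dx/r' in L_f ⇒ L₀.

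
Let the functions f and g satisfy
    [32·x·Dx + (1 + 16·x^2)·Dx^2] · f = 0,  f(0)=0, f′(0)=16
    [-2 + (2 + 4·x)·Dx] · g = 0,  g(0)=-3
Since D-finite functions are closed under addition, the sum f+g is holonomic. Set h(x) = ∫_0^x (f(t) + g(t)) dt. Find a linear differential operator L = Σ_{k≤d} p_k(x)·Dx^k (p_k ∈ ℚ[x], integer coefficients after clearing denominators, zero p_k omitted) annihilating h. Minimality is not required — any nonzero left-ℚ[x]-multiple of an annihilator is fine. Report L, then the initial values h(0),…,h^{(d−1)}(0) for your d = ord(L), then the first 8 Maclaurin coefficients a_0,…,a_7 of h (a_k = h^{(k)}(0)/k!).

L = (-32 - 160·x + 1536·x^2 + 1536·x^3)·Dx^2 + (-35 - 128·x + 1312·x^2 + 6144·x^3 + 5376·x^4)·Dx^3 + (-1 + 30·x + 96·x^2 + 576·x^3 + 1792·x^4 + 1536·x^5)·Dx^4  (order 4).
h: a_k = 0, -3, 13/2, 1/2, -521/24, 3/8, 32663/240, 9/16, …
ICs: h(0) = 0, h′(0) = -3, h′′(0) = 13, h′′′(0) = 3.

f: a_k = 0, 16, 0, -256/3, 0, 4096/5, 0, -65536/7, …
g: a_k = -3, -3, 3/2, -3/2, 15/8, -21/8, 63/16, -99/16, …
h₀=f+g: left-lcm gives L₀, ord ≤ 3.
∫: right-multiply L₀ by Dx.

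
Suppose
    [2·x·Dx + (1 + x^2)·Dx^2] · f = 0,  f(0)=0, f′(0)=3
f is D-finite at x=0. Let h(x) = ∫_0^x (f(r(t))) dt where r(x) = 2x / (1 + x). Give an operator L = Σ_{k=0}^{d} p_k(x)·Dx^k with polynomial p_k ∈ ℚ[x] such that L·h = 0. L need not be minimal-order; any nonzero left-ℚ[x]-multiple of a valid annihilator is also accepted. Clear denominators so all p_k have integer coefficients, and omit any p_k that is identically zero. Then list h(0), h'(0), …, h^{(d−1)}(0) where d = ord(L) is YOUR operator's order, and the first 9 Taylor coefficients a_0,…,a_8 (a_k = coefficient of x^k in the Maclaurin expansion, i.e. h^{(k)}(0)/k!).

f: a_k = 0, 3, 0, -1, 0, 3/5, 0, -3/7, 0, …
f∘r: x↦r, Dx↦Dx/r' in L_f ⇒ L₀.
h=∫h₀ ⇒ L = L₀·Dx.
L = (2 + 10·x)·Dx^2 + (1 + 2·x + 5·x^2)·Dx^3  (order 3).
h: a_k = 0, 0, 3, -2, -1/2, 18/5, -19/5, -22/7, 417/28, …
ICs: h(0) = 0, h′(0) = 0, h′′(0) = 6.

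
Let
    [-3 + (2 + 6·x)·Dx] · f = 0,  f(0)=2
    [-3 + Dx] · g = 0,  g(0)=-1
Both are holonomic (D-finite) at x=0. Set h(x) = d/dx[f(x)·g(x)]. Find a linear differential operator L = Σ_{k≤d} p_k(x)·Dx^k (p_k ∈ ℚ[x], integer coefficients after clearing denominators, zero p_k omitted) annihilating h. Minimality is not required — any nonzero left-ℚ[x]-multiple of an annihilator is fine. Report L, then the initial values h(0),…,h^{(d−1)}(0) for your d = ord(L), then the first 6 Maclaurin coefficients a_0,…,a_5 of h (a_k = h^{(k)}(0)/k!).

L = (7 + 36·x + 36·x^2) + (-2 - 10·x - 12·x^2)·Dx  (order 1).
h: a_k = -9, -63/2, -459/8, -891/16, -8667/128, 21627/1280, …
ICs: h(0) = -9.

f: a_k = 2, 3, -9/4, 27/8, -405/64, 1701/128, …
g: a_k = -1, -3, -9/2, -9/2, -27/8, -81/40, …
h₀=f·g: eliminate ⇒ L₀, order ≤ 1·1.
h=h₀': d/dx-closure on L₀ ⇒ L.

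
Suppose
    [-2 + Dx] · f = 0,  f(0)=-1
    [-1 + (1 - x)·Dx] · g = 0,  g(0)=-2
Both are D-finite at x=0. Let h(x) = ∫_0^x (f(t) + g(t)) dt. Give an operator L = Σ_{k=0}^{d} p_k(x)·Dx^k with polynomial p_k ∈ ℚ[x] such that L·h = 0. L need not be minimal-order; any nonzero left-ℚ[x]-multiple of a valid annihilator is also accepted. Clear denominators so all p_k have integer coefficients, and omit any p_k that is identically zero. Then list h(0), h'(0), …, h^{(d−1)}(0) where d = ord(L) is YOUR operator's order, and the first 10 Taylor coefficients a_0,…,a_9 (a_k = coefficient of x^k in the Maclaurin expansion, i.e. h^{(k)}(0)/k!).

f: a_k = -1, -2, -2, -4/3, -2/3, -4/15, -4/45, -8/315, -2/315, -4/2835, …
g: a_k = -2, -2, -2, -2, -2, -2, -2, -2, -2, -2, …
L₀ := lclm(L_f,L_g); ord L₀ ≤ 1+1.
∫: right-multiply L₀ by Dx.
L = 4·x·Dx + (2 - 8·x + 4·x^2)·Dx^2 + (-1 + 3·x - 2·x^2)·Dx^3  (order 3).
h: a_k = 0, -3, -2, -4/3, -5/6, -8/15, -17/45, -94/315, -319/1260, -632/2835, …
ICs: h(0) = 0, h′(0) = -3, h′′(0) = -4.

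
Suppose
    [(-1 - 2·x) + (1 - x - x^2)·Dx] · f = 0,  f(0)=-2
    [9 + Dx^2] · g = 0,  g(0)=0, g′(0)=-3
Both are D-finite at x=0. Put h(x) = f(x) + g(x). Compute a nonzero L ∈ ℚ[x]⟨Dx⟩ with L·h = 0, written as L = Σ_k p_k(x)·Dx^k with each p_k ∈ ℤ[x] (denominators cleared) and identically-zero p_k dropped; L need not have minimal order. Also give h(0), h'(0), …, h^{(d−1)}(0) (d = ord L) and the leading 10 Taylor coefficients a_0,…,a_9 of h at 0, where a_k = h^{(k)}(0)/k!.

L = (243 + 432·x - 81·x^2 + 216·x^3 + 405·x^4 + 162·x^5) + (-117 + 225·x + 36·x^2 - 297·x^3 + 54·x^4 + 243·x^5 + 81·x^6)·Dx + (27 + 48·x - 9·x^2 + 24·x^3 + 45·x^4 + 18·x^5)·Dx^2 + (-13 + 25·x + 4·x^2 - 33·x^3 + 6·x^4 + 27·x^5 + 9·x^6)·Dx^3  (order 3).
h: a_k = -2, -5, -4, -3/2, -10, -721/40, -26, -23277/560, -68, -493043/4480, …
ICs: h(0) = -2, h′(0) = -5, h′′(0) = -8.

f: a_k = -2, -2, -4, -6, -10, -16, -26, -42, -68, -110, …
g: a_k = 0, -3, 0, 9/2, 0, -81/40, 0, 243/560, 0, -243/4480, …
Weyl lclm of L_f,L_g ⇒ L₀ (ord ≤ 3).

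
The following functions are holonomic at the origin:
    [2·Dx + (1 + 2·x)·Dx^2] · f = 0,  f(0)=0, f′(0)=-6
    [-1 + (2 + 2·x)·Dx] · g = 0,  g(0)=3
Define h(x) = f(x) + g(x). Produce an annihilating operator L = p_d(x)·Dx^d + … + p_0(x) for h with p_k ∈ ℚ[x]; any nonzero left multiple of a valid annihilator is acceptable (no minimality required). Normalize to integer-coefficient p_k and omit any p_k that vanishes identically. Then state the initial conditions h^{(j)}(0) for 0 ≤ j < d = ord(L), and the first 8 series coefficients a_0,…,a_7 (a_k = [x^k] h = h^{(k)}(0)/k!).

L = (10 + 4·x)·Dx + (29 + 52·x + 20·x^2)·Dx^2 + (6 + 22·x + 24·x^2 + 8·x^3)·Dx^3  (order 3).
h: a_k = 3, -9/2, 45/8, -125/16, 1521/128, -24471/1280, 32705/1024, -785739/14336, …
ICs: h(0) = 3, h′(0) = -9/2, h′′(0) = 45/4.

f: a_k = 0, -6, 6, -8, 12, -96/5, 32, -384/7, …
g: a_k = 3, 3/2, -3/8, 3/16, -15/128, 21/256, -63/1024, 99/2048, …
h₀=f+g: left-lcm gives L₀, ord ≤ 3.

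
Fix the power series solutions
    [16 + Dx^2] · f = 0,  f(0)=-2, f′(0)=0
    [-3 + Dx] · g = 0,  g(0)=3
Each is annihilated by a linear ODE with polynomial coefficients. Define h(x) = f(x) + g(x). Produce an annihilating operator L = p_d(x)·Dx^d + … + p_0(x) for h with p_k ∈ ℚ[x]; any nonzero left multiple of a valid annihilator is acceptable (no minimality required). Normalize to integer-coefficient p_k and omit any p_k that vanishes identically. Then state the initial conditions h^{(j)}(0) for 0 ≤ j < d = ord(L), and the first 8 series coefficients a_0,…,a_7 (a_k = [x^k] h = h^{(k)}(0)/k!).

L = -48 + 16·Dx - 3·Dx^2 + Dx^3  (order 3).
h: a_k = 1, 9, 59/2, 27/2, -269/24, 243/40, 10379/720, 729/560, …
ICs: h(0) = 1, h′(0) = 9, h′′(0) = 59.

f: a_k = -2, 0, 16, 0, -64/3, 0, 512/45, 0, …
g: a_k = 3, 9, 27/2, 27/2, 81/8, 243/40, 243/80, 729/560, …
L₀ := lclm(L_f,L_g); ord L₀ ≤ 2+1.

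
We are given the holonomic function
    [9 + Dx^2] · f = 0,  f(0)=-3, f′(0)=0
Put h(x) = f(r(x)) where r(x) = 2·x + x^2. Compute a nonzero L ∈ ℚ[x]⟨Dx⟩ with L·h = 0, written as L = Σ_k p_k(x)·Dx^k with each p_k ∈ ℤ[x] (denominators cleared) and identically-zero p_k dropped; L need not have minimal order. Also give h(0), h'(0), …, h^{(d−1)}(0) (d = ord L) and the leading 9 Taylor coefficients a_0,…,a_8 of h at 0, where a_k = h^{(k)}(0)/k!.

f: a_k = -3, 0, 27/2, 0, -81/8, 0, 243/80, 0, -2187/4480, …
Substitute x→r, Dx→(1/r')Dx; clear ⇒ L₀.
L = (36 + 108·x + 108·x^2 + 36·x^3) - Dx + (1 + x)·Dx^2  (order 2).
h: a_k = -3, 0, 54, 54, -297/2, -324, -243/5, 2511/5, 166293/280, …
ICs: h(0) = -3, h′(0) = 0.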